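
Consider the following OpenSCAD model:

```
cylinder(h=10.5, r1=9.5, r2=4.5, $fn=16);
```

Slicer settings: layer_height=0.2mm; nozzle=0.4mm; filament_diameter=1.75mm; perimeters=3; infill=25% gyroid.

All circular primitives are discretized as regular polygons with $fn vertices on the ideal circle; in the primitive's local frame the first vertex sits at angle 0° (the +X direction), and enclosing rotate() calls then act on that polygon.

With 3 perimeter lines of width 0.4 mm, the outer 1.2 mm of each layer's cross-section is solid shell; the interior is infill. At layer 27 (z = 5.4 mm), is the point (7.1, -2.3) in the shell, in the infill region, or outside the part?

outside

At z = 5.4 mm: the cone contributes a regular 16-gon of circumradius 6.929 (interpolated between r1=9.5 and r2=4.5 at t=0.514). Overall, the cross-section is a single solid region. The nearest boundary edge runs (6.40, -2.65)→(6.93, 0.00); distance from the point to it = 0.62 mm. The point is not inside any of the regions above, so it lies outside the cross-section (0.62 mm from the nearest boundary).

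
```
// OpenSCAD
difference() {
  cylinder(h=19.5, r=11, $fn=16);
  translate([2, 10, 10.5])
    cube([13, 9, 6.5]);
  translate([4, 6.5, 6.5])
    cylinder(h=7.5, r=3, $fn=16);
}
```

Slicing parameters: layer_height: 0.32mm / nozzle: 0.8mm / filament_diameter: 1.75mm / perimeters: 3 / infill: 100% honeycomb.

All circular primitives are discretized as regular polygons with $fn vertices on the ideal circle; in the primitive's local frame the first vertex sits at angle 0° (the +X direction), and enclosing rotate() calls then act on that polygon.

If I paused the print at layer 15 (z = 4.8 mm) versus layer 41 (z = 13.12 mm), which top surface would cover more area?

layer 15 (z = 4.8 mm)

Layer 15 (z = 4.8): the r=11 cylinder contributes a regular 16-gon of circumradius 11 (area = (16/2)·11.000²·sin(360°/16) = 370.44 mm²); the cube at (2, 10) is not intersected at this z (z outside [10.5, 17]); the cylinder at (4, 6.5) is absent (z outside [6.5, 14]); After the difference (first − rest): none of the subtracted shapes is present at this height, so the r=11 cylinder is unchanged — area = 370.44 mm². So its area = 370.44 mm². Layer 41 (z = 13.12): the r=11 cylinder gives a regular 16-gon of circumradius 11 (constant along its height) (area = (16/2)·11.000²·sin(360°/16) = 370.44 mm²); the 13×9 cube at (2, 10) contributes its full rectangle (area 117.00 mm²); the cylinder at (4, 6.5): section is a regular 16-gon, circumradius r=3 (area = (16/2)·3.000²·sin(360°/16) = 27.55 mm²); After the difference (first − rest): starting from the r=11 cylinder (370.44 mm²), the 13×9 cube at (2, 10) partially overlaps it — only the 0.86 mm² overlap (of its 117.00 mm²) is removed, clipping the outline; the r=3 cylinder at (4, 6.5) lies wholly inside it (removes its full 27.55 mm² and its 18.73 mm outline becomes a hole wall) — area = 342.02 mm². So its area = 342.02 mm². Layer 15 is larger (370.44 vs 342.02 mm²).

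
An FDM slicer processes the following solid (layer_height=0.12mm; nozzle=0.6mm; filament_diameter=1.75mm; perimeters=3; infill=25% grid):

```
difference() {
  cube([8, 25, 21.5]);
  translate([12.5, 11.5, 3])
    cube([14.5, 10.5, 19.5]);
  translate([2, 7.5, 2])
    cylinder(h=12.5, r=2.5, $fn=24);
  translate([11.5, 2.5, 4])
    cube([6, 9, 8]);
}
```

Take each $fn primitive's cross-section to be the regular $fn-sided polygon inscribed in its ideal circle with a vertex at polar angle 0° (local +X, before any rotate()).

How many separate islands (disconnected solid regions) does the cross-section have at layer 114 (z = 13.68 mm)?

At z = 13.68 mm: the cube is present — its section is the full 8×25 rectangle; the cube at (12.5, 11.5) (footprint 14.5×10.5) is included at this height; the r=2.5 cylinder at (2, 7.5) gives a regular 24-gon of circumradius 2.5 (constant along its height); the cube at (11.5, 2.5) is absent (z outside [4, 12]); Taking the first minus the rest: starting from the 8×25 cube, the 14.5×10.5 cube at (12.5, 11.5) misses the remaining region (no effect); the r=2.5 cylinder at (2, 7.5) partially overlaps it — only the 18.43 mm² overlap (of its 19.41 mm²) is removed, clipping the outline — 1 connected region. Overall, the cross-section is a single solid region. Island count = 1.

1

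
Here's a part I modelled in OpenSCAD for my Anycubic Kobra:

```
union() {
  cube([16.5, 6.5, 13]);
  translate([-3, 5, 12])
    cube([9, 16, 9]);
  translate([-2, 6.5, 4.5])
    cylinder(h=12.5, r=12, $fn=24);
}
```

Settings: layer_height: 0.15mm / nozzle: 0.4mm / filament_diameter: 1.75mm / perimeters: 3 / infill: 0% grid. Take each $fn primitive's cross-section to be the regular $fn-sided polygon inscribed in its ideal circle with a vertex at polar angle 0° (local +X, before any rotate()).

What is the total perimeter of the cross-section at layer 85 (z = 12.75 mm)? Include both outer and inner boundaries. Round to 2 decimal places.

At z = 12.75 mm: the cube is present — its section is the full 16.5×6.5 rectangle (perimeter 46.00 mm); the cube at (-3, 5) (footprint 9×16) is included at this height (perimeter 50.00 mm); the cylinder at (-2, 6.5): section is a regular 24-gon, circumradius r=12 (perimeter = 2·24·12.000·sin(180°/24) = 75.18 mm); Taking the union: the regions partially overlap (shared area 173.68 mm²), so the edge portions inside another operand are dropped and the merged outline is re-measured after clipping — boundary = 97.26 mm. Overall, the cross-section is a single solid region. Total boundary length (outer) = 97.26 mm.

97.26 mm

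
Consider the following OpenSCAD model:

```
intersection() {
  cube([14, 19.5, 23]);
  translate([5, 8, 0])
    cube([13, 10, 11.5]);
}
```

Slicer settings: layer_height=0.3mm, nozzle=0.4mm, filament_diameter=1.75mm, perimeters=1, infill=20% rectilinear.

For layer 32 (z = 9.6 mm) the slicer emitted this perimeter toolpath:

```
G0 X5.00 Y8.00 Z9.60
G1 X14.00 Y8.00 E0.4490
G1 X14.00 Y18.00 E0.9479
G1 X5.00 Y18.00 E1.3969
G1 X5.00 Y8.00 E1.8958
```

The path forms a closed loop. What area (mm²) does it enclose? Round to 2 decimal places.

Apply the shoelace formula to the sequence of (X, Y) vertices; enclosed area = 90.00 mm².

90.00 mm²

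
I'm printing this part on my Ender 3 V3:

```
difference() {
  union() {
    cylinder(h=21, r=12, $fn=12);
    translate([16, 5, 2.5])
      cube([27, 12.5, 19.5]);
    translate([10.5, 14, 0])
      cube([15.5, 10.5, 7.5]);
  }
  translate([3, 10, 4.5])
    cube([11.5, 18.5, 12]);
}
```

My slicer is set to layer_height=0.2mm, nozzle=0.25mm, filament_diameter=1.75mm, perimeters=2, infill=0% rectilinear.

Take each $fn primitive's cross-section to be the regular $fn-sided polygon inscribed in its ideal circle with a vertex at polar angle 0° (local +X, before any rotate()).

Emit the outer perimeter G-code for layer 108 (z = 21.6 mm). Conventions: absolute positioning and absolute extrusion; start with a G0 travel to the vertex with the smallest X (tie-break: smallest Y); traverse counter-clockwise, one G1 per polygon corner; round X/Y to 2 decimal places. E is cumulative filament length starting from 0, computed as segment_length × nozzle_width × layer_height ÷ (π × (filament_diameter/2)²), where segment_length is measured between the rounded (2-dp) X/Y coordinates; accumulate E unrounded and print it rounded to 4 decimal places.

G0 X16.00 Y5.00 Z21.60
G1 X43.00 Y5.00 E0.5613
G1 X43.00 Y17.50 E0.8211
G1 X16.00 Y17.50 E1.3824
G1 X16.00 Y5.00 E1.6422

At z = 21.6 mm: the cylinder is absent (z outside [0, 21]); the cube at (16, 5) (footprint 27×12.5) is included at this height; the cube at (10.5, 14) is not intersected at this z (z outside [0, 7.5]); Taking the union: only the 27×12.5 cube at (16, 5) is present, so the union is just that shape — 1 connected region; the cube at (3, 10) is not intersected at this z (z outside [4.5, 16.5]); Subtracting the remaining from the first: none of the subtracted shapes is present at this height, so the result so far is unchanged — 1 connected region. The outline is a single polygon with 4 vertices. Extrusion per mm of travel: 0.25 × 0.2 / (π × 0.875²) = 0.020788. Accumulating E over each segment gives final E = 1.6422.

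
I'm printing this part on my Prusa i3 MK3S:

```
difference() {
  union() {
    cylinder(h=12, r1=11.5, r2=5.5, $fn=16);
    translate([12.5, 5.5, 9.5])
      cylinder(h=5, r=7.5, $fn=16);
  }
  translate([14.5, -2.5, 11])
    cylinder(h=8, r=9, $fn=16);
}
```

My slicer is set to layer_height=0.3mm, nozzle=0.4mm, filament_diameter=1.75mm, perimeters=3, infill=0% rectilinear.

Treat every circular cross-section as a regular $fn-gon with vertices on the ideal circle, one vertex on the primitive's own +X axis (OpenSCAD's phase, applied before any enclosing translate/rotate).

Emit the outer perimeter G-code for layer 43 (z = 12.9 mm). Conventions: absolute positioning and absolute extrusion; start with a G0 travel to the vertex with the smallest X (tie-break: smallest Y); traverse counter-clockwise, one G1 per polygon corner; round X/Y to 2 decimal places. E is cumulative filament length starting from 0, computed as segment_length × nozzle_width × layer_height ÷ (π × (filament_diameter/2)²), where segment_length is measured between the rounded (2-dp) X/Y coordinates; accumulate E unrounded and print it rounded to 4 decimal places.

At z = 12.9 mm: the cone does not reach this height (z outside [0, 12]); the r=7.5 cylinder at (12.5, 5.5) gives a regular 16-gon of circumradius 7.5 (constant along its height); Taking the union: only the r=7.5 cylinder at (12.5, 5.5) is present, so the union is just that shape — 1 connected region; the r=9 cylinder at (14.5, -2.5) contributes a regular 16-gon of circumradius 9; Subtracting the remaining from the first: starting from that combined region, the r=9 cylinder at (14.5, -2.5) partially overlaps it — only the 79.23 mm² overlap (of its 247.98 mm²) is removed, clipping the outline — 1 connected region. The outline is a single polygon with 16 vertices. Extrusion per mm of travel: 0.4 × 0.3 / (π × 0.875²) = 0.049890. Accumulating E over each segment gives final E = 2.2285.

G0 X5.00 Y5.50 Z12.90
G1 X5.57 Y2.63 E0.1460
G1 X6.44 Y1.33 E0.2240
G1 X8.14 Y3.86 E0.3761
G1 X11.06 Y5.81 E0.5513
G1 X14.50 Y6.50 E0.7263
G1 X17.94 Y5.81 E0.9014
G1 X19.81 Y4.57 E1.0133
G1 X20.00 Y5.50 E1.0606
G1 X19.43 Y8.37 E1.2066
G1 X17.80 Y10.80 E1.3526
G1 X15.37 Y12.43 E1.4986
G1 X12.50 Y13.00 E1.6446
G1 X9.63 Y12.43 E1.7906
G1 X7.20 Y10.80 E1.9365
G1 X5.57 Y8.37 E2.0825
G1 X5.00 Y5.50 E2.2285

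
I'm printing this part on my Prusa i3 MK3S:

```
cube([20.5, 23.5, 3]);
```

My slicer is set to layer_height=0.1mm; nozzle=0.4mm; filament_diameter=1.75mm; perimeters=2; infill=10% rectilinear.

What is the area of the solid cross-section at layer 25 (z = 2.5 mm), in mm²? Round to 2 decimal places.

At z = 2.5 mm: the 20.5×23.5 cube contributes its full rectangle (area 481.75 mm²). Overall, the cross-section is a single solid region. Net area = 481.75 mm².

481.75 mm²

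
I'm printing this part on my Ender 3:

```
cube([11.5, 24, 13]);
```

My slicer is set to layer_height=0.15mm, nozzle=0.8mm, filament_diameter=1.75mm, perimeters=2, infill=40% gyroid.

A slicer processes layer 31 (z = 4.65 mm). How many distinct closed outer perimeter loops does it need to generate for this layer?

1

At z = 4.65 mm: the 11.5×24 cube contributes its full rectangle. The result has 1 disconnected region.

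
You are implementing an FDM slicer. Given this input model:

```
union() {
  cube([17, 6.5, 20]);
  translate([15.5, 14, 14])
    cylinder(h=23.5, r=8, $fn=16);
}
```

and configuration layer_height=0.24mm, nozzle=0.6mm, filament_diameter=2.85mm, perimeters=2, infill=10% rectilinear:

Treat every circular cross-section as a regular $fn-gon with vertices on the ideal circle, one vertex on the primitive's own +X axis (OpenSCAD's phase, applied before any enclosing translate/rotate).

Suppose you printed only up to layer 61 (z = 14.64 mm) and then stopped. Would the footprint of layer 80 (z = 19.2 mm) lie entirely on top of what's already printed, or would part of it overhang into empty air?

Compare the two slices. At z = 14.64: the cube is present — its section is the full 17×6.5 rectangle (area 110.50 mm²); the r=8 cylinder at (15.5, 14) gives a regular 16-gon of circumradius 8 (constant along its height) (area = (16/2)·8.000²·sin(360°/16) = 195.93 mm²); Merging all regions: the regions partially overlap — summed areas 306.43 mm² minus the doubly-counted overlap 1.15 mm² gives 305.28 mm² — area = 305.28 mm². At z = 19.2: the cube (footprint 17×6.5) is included at this height (area 110.50 mm²); the r=8 cylinder at (15.5, 14) contributes a regular 16-gon of circumradius 8 (area = (16/2)·8.000²·sin(360°/16) = 195.93 mm²); Merging all regions: the regions partially overlap — summed areas 306.43 mm² minus the doubly-counted overlap 1.15 mm² gives 305.28 mm² — area = 305.28 mm². Checking containment: the cross-section at z = 19.2 is a subset of the cross-section at z = 14.64.

entirely on top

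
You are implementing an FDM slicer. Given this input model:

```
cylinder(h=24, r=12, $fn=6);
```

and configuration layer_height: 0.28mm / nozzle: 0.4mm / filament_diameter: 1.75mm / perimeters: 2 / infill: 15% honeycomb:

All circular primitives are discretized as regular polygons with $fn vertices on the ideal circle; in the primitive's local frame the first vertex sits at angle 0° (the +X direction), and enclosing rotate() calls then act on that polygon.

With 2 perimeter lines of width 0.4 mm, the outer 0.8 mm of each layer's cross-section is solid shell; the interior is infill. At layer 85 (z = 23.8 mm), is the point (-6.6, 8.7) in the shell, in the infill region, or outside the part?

shell

At z = 23.8 mm: the r=12 cylinder gives a regular 6-gon of circumradius 12 (constant along its height). Overall, the cross-section is a single solid region. The nearest boundary edge runs (-6.00, 10.39)→(-12.00, 0.00); distance from the point to it = 0.33 mm. The point is inside the cross-section, 0.33 mm from the nearest boundary — within the 0.8 mm shell band (2 × 0.4).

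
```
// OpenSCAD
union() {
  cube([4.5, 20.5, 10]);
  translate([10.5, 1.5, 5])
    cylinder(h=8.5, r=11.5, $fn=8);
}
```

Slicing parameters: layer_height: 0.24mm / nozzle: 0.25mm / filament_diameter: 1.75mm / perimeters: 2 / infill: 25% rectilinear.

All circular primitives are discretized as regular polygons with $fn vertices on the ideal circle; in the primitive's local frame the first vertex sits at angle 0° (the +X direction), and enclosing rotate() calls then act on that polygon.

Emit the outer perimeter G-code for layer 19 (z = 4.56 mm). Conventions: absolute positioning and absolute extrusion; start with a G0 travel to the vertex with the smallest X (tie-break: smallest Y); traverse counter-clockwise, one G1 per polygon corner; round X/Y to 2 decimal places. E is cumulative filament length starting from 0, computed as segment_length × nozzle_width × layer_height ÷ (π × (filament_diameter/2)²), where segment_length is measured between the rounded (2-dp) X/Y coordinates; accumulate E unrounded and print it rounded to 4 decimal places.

At z = 4.56 mm: the 4.5×20.5 cube contributes its full rectangle; the cylinder at (10.5, 1.5) is absent (z outside [5, 13.5]); Taking the union: only the 4.5×20.5 cube is present, so the union is just that shape — 1 connected region. The outline is a single polygon with 4 vertices. Extrusion per mm of travel: 0.25 × 0.24 / (π × 0.875²) = 0.024945. Accumulating E over each segment gives final E = 1.2473.

G0 X0.00 Y0.00 Z4.56
G1 X4.50 Y0.00 E0.1123
G1 X4.50 Y20.50 E0.6236
G1 X0.00 Y20.50 E0.7359
G1 X0.00 Y0.00 E1.2473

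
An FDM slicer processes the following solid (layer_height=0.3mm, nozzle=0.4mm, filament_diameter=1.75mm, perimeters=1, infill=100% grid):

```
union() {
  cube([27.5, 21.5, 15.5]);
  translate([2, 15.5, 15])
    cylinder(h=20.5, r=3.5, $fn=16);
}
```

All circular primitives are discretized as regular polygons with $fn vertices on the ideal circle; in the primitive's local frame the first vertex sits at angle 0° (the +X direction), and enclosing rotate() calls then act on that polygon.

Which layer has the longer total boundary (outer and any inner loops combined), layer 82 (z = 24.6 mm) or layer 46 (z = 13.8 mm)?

layer 46 (z = 13.8 mm)

Layer 82 (z = 24.6): the cube is not intersected at this z (z outside [0, 15.5]); the r=3.5 cylinder at (2, 15.5) contributes a regular 16-gon of circumradius 3.5 (perimeter = 2·16·3.500·sin(180°/16) = 21.85 mm); Combining (union): only the r=3.5 cylinder at (2, 15.5) is present, so the union is just that shape — boundary = 21.85 mm. So its perimeter = 21.85 mm. Layer 46 (z = 13.8): the 27.5×21.5 cube contributes its full rectangle (perimeter 98.00 mm); the cylinder at (2, 15.5) is absent (z outside [15, 35.5]); Taking the union: only the 27.5×21.5 cube is present, so the union is just that shape — boundary = 98.00 mm. So its perimeter = 98.00 mm. Layer 46 is larger (98.00 vs 21.85 mm).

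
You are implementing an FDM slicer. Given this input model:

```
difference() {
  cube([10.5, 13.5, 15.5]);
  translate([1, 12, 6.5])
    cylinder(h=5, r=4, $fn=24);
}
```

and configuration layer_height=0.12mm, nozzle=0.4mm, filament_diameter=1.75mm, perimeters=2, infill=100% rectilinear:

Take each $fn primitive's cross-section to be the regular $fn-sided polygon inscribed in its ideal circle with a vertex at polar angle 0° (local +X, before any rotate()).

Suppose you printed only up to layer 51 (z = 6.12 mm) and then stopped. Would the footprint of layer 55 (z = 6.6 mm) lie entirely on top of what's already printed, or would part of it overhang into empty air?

Compare the two slices. At z = 6.12: the cube is present — its section is the full 10.5×13.5 rectangle (area 141.75 mm²); the cylinder at (1, 12) is not intersected at this z (z outside [6.5, 11.5]); After the difference (first − rest): none of the subtracted shapes is present at this height, so the 10.5×13.5 cube is unchanged — area = 141.75 mm². At z = 6.6: the cube is present — its section is the full 10.5×13.5 rectangle (area 141.75 mm²); the cylinder at (1, 12): section is a regular 24-gon, circumradius r=4 (area = (24/2)·4.000²·sin(360°/24) = 49.69 mm²); Subtracting the remaining from the first: starting from the 10.5×13.5 cube (141.75 mm²), the r=4 cylinder at (1, 12) partially overlaps it — only the 23.68 mm² overlap (of its 49.69 mm²) is removed, clipping the outline — area = 118.07 mm². Checking containment: the cross-section at z = 6.6 is a subset of the cross-section at z = 6.12.

entirely on top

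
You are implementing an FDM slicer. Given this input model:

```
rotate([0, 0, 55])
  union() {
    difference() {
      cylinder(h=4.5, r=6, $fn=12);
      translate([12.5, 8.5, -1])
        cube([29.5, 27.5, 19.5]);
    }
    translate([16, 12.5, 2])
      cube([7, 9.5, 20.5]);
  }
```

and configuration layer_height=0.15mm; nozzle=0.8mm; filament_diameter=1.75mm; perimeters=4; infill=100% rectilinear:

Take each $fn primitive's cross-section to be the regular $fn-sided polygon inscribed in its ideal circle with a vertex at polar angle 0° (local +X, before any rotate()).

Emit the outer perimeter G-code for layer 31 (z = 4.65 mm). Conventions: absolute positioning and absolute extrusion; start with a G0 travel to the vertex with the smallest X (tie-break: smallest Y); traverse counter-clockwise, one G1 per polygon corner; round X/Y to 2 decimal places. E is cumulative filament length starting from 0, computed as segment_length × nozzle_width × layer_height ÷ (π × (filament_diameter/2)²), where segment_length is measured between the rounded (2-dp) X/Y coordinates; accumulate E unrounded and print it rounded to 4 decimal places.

At z = 4.65 mm: the cylinder does not reach this height (z outside [0, 4.5]); the cube at (12.5, 8.5) (footprint 29.5×27.5) is included at this height; Taking the first minus the rest: the first operand is absent here, so nothing remains; the 7×9.5 cube at (16, 12.5) contributes its full rectangle; Merging all regions: only the 7×9.5 cube at (16, 12.5) is present, so the union is just that shape — 1 connected region; (rotated 55° about Z; rotation is an isometry so areas/perimeters/island counts are preserved). The outline is a single polygon with 4 vertices. Extrusion per mm of travel: 0.8 × 0.15 / (π × 0.875²) = 0.049890. Accumulating E over each segment gives final E = 1.6457.

G0 X-8.84 Y25.73 Z4.65
G1 X-1.06 Y20.28 E0.4739
G1 X2.95 Y26.01 E0.8228
G1 X-4.83 Y31.46 E1.2967
G1 X-8.84 Y25.73 E1.6457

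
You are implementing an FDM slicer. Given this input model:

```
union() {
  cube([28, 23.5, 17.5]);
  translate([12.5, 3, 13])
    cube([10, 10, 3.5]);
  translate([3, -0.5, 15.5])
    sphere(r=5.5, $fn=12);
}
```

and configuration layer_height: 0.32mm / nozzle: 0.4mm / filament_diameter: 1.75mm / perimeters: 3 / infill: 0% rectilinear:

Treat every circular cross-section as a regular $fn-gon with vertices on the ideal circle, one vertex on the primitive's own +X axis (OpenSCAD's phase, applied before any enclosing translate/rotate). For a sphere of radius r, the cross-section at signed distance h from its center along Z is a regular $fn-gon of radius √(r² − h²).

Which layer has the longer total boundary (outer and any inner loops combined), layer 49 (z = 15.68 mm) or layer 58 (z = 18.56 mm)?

layer 49 (z = 15.68 mm)

Layer 49 (z = 15.68): the cube is present — its section is the full 28×23.5 rectangle (perimeter 103.00 mm); the 10×10 cube at (12.5, 3) contributes its full rectangle (perimeter 40.00 mm); the r=5.5 sphere at (3, -0.5) slices to a regular 12-gon of circumradius 5.497 (√(r²−h²) with h=0.18 from center) (perimeter = 2·12·5.497·sin(180°/12) = 34.15 mm); Combining (union): the regions partially overlap (shared area 133.71 mm²), so the edge portions inside another operand are dropped and the merged outline is re-measured after clipping — boundary = 113.55 mm. So its perimeter = 113.55 mm. Layer 58 (z = 18.56): the cube is absent (z outside [0, 17.5]); the cube at (12.5, 3) is absent (z outside [13, 16.5]); the r=5.5 sphere at (3, -0.5) slices to a regular 12-gon of circumradius 4.570 (√(r²−h²) with h=3.06 from center) (perimeter = 2·12·4.570·sin(180°/12) = 28.39 mm); Taking the union: only the r=5.5 sphere at (3, -0.5) is present, so the union is just that shape — boundary = 28.39 mm. So its perimeter = 28.39 mm. Layer 49 is larger (113.55 vs 28.39 mm).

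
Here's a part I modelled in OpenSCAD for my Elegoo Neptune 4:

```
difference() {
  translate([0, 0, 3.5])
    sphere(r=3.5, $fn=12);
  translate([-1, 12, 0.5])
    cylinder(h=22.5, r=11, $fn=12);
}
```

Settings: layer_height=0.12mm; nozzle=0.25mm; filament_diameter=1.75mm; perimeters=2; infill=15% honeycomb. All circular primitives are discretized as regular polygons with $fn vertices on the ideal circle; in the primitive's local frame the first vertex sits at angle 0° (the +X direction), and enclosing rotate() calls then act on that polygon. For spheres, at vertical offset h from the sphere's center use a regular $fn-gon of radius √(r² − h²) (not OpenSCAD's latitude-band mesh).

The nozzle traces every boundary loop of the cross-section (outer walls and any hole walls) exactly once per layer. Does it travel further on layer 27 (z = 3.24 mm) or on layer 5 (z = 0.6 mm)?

layer 27 (z = 3.24 mm)

Layer 27 (z = 3.24): the r=3.5 sphere contributes a regular 12-gon of circumradius √(3.5²−0.26²) = 3.490 (perimeter = 2·12·3.490·sin(180°/12) = 21.68 mm); the r=11 cylinder at (-1, 12) contributes a regular 12-gon of circumradius 11 (perimeter = 2·12·11.000·sin(180°/12) = 68.33 mm); Subtracting the remaining from the first: starting from the r=3.5 sphere, the r=11 cylinder at (-1, 12) partially overlaps it — only the 8.74 mm² overlap (of its 363.00 mm²) is removed, clipping the outline — boundary = 20.67 mm. So its perimeter = 20.67 mm. Layer 5 (z = 0.6): the sphere: section is a regular 12-gon, circumradius = √(r²−h²) = √(3.5²−2.9²) = 1.960 (perimeter = 2·12·1.960·sin(180°/12) = 12.17 mm); the r=11 cylinder at (-1, 12) gives a regular 12-gon of circumradius 11 (constant along its height) (perimeter = 2·12·11.000·sin(180°/12) = 68.33 mm); Taking the first minus the rest: starting from the r=3.5 sphere, the r=11 cylinder at (-1, 12) partially overlaps it — only the 1.30 mm² overlap (of its 363.00 mm²) is removed, clipping the outline — boundary = 11.91 mm. So its perimeter = 11.91 mm. Layer 27 is larger (20.67 vs 11.91 mm).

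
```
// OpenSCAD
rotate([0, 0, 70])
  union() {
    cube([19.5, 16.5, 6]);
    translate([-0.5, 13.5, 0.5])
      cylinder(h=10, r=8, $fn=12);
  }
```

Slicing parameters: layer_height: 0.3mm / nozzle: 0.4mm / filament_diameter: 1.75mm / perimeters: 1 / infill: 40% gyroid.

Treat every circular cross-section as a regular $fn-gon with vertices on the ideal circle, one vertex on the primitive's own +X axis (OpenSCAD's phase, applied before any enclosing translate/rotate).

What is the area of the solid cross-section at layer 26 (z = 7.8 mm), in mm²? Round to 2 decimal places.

192.00 mm²

At z = 7.8 mm: the cube is not intersected at this z (z outside [0, 6]); the cylinder at (-0.5, 13.5): section is a regular 12-gon, circumradius r=8 (area = (12/2)·8.000²·sin(360°/12) = 192.00 mm²); Merging all regions: only the r=8 cylinder at (-0.5, 13.5) is present, so the union is just that shape — area = 192.00 mm²; (whole slice rotated 70° about Z — lengths, areas and connectivity unchanged). Overall, the cross-section is a single solid region. Net area = 192.00 mm².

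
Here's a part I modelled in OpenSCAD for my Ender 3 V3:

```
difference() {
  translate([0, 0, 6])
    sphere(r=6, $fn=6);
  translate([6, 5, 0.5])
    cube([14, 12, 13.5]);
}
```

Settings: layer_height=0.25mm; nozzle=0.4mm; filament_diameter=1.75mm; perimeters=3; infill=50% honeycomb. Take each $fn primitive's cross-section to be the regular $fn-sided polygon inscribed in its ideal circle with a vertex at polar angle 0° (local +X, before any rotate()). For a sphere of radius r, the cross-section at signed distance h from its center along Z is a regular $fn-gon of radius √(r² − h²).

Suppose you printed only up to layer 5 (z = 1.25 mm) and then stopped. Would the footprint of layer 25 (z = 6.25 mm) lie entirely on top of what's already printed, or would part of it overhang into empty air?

Compare the two slices. At z = 1.25: the sphere: section is a regular 6-gon, circumradius = √(r²−h²) = √(6²−4.75²) = 3.666 (area = (6/2)·3.666²·sin(360°/6) = 34.91 mm²); the cube at (6, 5) (footprint 14×12) is included at this height (area 168.00 mm²); After the difference (first − rest): starting from the r=6 sphere (34.91 mm²), the 14×12 cube at (6, 5) misses the remaining region (no effect) — area = 34.91 mm². At z = 6.25: the r=6 sphere contributes a regular 6-gon of circumradius √(6²−0.25²) = 5.995 (area = (6/2)·5.995²·sin(360°/6) = 93.37 mm²); the cube at (6, 5) (footprint 14×12) is included at this height (area 168.00 mm²); Subtracting the remaining from the first: starting from the r=6 sphere (93.37 mm²), the 14×12 cube at (6, 5) misses the remaining region (no effect) — area = 93.37 mm². Checking containment: at z = 6.25 the cross-section extends beyond the z = 1.25 cross-section by about 58.46 mm².

part overhangs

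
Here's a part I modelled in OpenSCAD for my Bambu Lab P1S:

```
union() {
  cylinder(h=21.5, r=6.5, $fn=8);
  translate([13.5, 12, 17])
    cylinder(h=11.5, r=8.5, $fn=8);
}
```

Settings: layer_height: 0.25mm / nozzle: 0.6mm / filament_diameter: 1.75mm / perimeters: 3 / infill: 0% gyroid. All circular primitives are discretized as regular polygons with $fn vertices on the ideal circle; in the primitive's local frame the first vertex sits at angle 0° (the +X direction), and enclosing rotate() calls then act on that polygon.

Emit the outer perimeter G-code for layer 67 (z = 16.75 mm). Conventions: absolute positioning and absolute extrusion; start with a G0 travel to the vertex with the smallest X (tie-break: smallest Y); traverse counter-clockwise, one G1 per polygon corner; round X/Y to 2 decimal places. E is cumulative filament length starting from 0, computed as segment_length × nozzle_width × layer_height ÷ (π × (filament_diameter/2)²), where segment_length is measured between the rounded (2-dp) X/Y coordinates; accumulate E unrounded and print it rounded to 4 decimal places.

At z = 16.75 mm: the r=6.5 cylinder contributes a regular 8-gon of circumradius 6.5; the cylinder at (13.5, 12) is not intersected at this z (z outside [17, 28.5]); Combining (union): only the r=6.5 cylinder is present, so the union is just that shape — 1 connected region. The outline is a single polygon with 8 vertices. Extrusion per mm of travel: 0.6 × 0.25 / (π × 0.875²) = 0.062363. Accumulating E over each segment gives final E = 2.4830.

G0 X-6.50 Y0.00 Z16.75
G1 X-4.60 Y-4.60 E0.3104
G1 X0.00 Y-6.50 E0.6208
G1 X4.60 Y-4.60 E0.9311
G1 X6.50 Y0.00 E1.2415
G1 X4.60 Y4.60 E1.5519
G1 X0.00 Y6.50 E1.8623
G1 X-4.60 Y4.60 E2.1726
G1 X-6.50 Y0.00 E2.4830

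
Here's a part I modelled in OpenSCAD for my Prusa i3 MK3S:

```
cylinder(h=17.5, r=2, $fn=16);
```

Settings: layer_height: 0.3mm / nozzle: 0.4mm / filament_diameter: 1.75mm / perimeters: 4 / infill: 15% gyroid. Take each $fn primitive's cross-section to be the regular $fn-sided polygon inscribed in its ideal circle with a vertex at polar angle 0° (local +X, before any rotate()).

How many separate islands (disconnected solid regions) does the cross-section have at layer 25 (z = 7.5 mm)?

1

At z = 7.5 mm: the cylinder: section is a regular 16-gon, circumradius r=2. Overall, the cross-section is a single solid region. Island count = 1.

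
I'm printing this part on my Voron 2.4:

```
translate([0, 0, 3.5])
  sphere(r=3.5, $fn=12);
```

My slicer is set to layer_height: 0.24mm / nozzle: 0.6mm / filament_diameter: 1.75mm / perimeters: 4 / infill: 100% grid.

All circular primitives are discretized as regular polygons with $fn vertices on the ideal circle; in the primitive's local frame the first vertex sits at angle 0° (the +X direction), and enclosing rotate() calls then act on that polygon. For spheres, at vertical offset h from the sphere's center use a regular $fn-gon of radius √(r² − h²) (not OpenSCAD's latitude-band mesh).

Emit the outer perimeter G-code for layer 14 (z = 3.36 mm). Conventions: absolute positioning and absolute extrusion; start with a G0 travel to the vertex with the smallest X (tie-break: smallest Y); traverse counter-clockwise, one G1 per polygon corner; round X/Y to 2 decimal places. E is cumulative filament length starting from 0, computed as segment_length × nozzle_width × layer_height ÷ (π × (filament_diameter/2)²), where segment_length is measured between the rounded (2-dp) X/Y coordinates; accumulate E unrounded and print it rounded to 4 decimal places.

G0 X-3.50 Y0.00 Z3.36
G1 X-3.03 Y-1.75 E0.1085
G1 X-1.75 Y-3.03 E0.2169
G1 X0.00 Y-3.50 E0.3253
G1 X1.75 Y-3.03 E0.4338
G1 X3.03 Y-1.75 E0.5422
G1 X3.50 Y0.00 E0.6507
G1 X3.03 Y1.75 E0.7592
G1 X1.75 Y3.03 E0.8675
G1 X0.00 Y3.50 E0.9760
G1 X-1.75 Y3.03 E1.0845
G1 X-3.03 Y1.75 E1.1929
G1 X-3.50 Y0.00 E1.3013

At z = 3.36 mm: the r=3.5 sphere contributes a regular 12-gon of circumradius √(3.5²−0.14²) = 3.497. The outline is a single polygon with 12 vertices. Extrusion per mm of travel: 0.6 × 0.24 / (π × 0.875²) = 0.059868. Accumulating E over each segment gives final E = 1.3013.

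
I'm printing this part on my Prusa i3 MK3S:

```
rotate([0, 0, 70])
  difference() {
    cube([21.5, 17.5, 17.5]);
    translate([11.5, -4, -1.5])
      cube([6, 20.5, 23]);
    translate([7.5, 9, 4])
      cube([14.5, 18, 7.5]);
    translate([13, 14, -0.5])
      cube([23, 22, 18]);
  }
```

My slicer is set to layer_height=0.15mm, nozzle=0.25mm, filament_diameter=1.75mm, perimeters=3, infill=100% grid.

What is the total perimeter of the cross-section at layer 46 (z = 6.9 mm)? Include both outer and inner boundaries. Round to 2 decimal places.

84.00 mm

At z = 6.9 mm: the cube is present — its section is the full 21.5×17.5 rectangle (perimeter 78.00 mm); the cube at (11.5, -4) is present — its section is the full 6×20.5 rectangle (perimeter 53.00 mm); the cube at (7.5, 9) is present — its section is the full 14.5×18 rectangle (perimeter 65.00 mm); the 23×22 cube at (13, 14) contributes its full rectangle (perimeter 90.00 mm); Taking the first minus the rest: starting from the 21.5×17.5 cube, the 6×20.5 cube at (11.5, -4) partially overlaps it — only the 99.00 mm² overlap (of its 123.00 mm²) is removed, clipping the outline; the 14.5×18 cube at (7.5, 9) partially overlaps it — only the 74.00 mm² overlap (of its 261.00 mm²) is removed, clipping the outline; the 23×22 cube at (13, 14) misses the remaining region (no effect) — boundary = 84.00 mm; (whole slice rotated 70° about Z — lengths, areas and connectivity unchanged). Overall, the cross-section has 2 separate islands. Total boundary length (outer) = 84.00 mm.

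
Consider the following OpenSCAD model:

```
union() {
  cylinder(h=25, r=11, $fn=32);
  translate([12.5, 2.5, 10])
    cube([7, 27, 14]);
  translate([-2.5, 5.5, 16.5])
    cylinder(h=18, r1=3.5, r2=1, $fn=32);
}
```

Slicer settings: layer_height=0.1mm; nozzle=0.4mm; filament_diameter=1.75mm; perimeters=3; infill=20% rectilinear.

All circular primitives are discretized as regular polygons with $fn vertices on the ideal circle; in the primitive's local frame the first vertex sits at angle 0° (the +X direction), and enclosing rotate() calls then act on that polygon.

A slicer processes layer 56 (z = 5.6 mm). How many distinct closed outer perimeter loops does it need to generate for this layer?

1

At z = 5.6 mm: the cylinder: section is a regular 32-gon, circumradius r=11; the cube at (12.5, 2.5) is absent (z outside [10, 24]); the cone at (-2.5, 5.5) does not reach this height (z outside [16.5, 34.5]); Combining (union): only the r=11 cylinder is present, so the union is just that shape — 1 connected region. The result has 1 disconnected region.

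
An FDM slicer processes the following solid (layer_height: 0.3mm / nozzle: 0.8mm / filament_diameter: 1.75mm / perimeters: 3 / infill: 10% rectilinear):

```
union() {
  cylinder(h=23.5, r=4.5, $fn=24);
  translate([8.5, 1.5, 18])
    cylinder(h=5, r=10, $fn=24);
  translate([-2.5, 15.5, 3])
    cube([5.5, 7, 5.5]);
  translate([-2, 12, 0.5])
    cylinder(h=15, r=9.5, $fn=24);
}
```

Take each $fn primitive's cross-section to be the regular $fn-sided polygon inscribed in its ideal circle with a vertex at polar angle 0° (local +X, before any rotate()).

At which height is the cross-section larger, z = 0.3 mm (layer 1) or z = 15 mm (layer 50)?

Layer 1 (z = 0.3): the cylinder: section is a regular 24-gon, circumradius r=4.5 (area = (24/2)·4.500²·sin(360°/24) = 62.89 mm²); the cylinder at (8.5, 1.5) is not intersected at this z (z outside [18, 23]); the cube at (-2.5, 15.5) does not reach this height (z outside [3, 8.5]); the cylinder at (-2, 12) does not reach this height (z outside [0.5, 15.5]); Taking the union: only the r=4.5 cylinder is present, so the union is just that shape — area = 62.89 mm². So its area = 62.89 mm². Layer 50 (z = 15): the r=4.5 cylinder contributes a regular 24-gon of circumradius 4.5 (area = (24/2)·4.500²·sin(360°/24) = 62.89 mm²); the cylinder at (8.5, 1.5) does not reach this height (z outside [18, 23]); the cube at (-2.5, 15.5) is absent (z outside [3, 8.5]); the cylinder at (-2, 12): section is a regular 24-gon, circumradius r=9.5 (area = (24/2)·9.500²·sin(360°/24) = 280.30 mm²); Combining (union): the regions partially overlap — summed areas 343.19 mm² minus the doubly-counted overlap 7.38 mm² gives 335.82 mm² — area = 335.82 mm². So its area = 335.82 mm². Layer 50 is larger (335.82 vs 62.89 mm²).

layer 50 (z = 15 mm)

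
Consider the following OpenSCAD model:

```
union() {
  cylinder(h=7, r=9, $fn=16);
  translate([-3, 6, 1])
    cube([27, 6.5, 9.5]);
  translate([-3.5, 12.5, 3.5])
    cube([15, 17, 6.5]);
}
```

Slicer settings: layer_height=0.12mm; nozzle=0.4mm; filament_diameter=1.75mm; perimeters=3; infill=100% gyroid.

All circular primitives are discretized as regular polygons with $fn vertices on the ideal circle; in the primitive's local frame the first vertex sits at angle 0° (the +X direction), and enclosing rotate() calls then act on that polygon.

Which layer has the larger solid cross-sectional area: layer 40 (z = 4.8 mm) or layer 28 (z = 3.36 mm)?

layer 40 (z = 4.8 mm)

Layer 40 (z = 4.8): the r=9 cylinder contributes a regular 16-gon of circumradius 9 (area = (16/2)·9.000²·sin(360°/16) = 247.98 mm²); the cube at (-3, 6) is present — its section is the full 27×6.5 rectangle (area 175.50 mm²); the cube at (-3.5, 12.5) (footprint 15×17) is included at this height (area 255.00 mm²); Taking the union: the regions partially overlap — summed areas 678.48 mm² minus the doubly-counted overlap 21.21 mm² gives 657.27 mm² — area = 657.27 mm². So its area = 657.27 mm². Layer 28 (z = 3.36): the r=9 cylinder gives a regular 16-gon of circumradius 9 (constant along its height) (area = (16/2)·9.000²·sin(360°/16) = 247.98 mm²); the cube at (-3, 6) (footprint 27×6.5) is included at this height (area 175.50 mm²); the cube at (-3.5, 12.5) does not reach this height (z outside [3.5, 10]); Taking the union: the regions partially overlap — summed areas 423.48 mm² minus the doubly-counted overlap 21.21 mm² gives 402.27 mm² — area = 402.27 mm². So its area = 402.27 mm². Layer 40 is larger (657.27 vs 402.27 mm²).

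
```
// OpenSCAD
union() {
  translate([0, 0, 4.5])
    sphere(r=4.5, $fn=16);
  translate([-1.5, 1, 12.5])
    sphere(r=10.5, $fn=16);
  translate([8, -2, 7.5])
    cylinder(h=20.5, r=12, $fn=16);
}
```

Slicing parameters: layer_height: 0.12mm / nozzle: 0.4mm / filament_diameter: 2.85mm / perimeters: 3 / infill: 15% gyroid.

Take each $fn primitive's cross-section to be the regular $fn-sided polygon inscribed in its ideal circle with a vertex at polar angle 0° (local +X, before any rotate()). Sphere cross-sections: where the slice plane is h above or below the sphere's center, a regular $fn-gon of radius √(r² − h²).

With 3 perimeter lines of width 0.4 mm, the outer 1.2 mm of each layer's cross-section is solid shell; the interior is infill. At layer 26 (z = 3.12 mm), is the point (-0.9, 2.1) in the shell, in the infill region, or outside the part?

infill

At z = 3.12 mm: the sphere: section is a regular 16-gon, circumradius = √(r²−h²) = √(4.5²−1.38²) = 4.283; the r=10.5 sphere at (-1.5, 1) slices to a regular 16-gon of circumradius 4.719 (√(r²−h²) with h=9.38 from center); the cylinder at (8, -2) is absent (z outside [7.5, 28]); Merging all regions: the regions partially overlap (shared area 45.79 mm²), so overlapping operands fuse into one piece — 1 connected region. Overall, the cross-section is a single solid region. The nearest boundary edge runs (0.31, 5.36)→(1.84, 4.34); distance from the point to it = 3.38 mm. The point is inside the cross-section and 3.38 mm from the nearest boundary — more than the 1.2 mm shell width (3 × 0.4), so it's in the infill interior.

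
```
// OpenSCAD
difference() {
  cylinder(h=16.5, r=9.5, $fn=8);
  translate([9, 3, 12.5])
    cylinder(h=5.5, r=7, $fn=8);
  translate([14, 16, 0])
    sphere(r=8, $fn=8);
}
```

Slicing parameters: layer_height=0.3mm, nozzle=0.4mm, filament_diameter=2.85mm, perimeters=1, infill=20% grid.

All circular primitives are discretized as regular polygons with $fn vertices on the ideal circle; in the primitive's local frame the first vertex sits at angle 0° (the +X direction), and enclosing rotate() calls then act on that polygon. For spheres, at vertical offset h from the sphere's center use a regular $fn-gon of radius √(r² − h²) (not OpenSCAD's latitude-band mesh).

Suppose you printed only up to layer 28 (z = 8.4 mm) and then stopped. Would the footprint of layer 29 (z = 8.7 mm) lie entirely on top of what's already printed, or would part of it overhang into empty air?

Compare the two slices. At z = 8.4: the cylinder: section is a regular 8-gon, circumradius r=9.5 (area = (8/2)·9.500²·sin(360°/8) = 255.27 mm²); the cylinder at (9, 3) does not reach this height (z outside [12.5, 18]); the sphere at (14, 16) is absent (|z−center|=8.400 > r=8); Taking the first minus the rest: none of the subtracted shapes is present at this height, so the r=9.5 cylinder is unchanged — area = 255.27 mm². At z = 8.7: the cylinder: section is a regular 8-gon, circumradius r=9.5 (area = (8/2)·9.500²·sin(360°/8) = 255.27 mm²); the cylinder at (9, 3) does not reach this height (z outside [12.5, 18]); the sphere at (14, 16) is not intersected at this z (|z−center|=8.700 > r=8); After the difference (first − rest): none of the subtracted shapes is present at this height, so the r=9.5 cylinder is unchanged — area = 255.27 mm². Checking containment: the cross-section at z = 8.7 is a subset of the cross-section at z = 8.4.

entirely on top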